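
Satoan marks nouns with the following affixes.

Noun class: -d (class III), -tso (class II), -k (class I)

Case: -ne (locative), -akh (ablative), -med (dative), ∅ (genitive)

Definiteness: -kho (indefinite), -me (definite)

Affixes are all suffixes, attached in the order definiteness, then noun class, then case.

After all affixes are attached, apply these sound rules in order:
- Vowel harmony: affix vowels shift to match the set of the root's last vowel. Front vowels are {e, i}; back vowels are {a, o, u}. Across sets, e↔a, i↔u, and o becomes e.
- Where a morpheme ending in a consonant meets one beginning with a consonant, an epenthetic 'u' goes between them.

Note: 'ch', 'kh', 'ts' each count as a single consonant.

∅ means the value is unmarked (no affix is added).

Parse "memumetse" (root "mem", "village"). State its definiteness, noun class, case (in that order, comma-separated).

Segment: mem-me-tso.
definiteness: -me → definite.
noun class: -tso → class II.
case: ∅ → genitive.

definite, class II, genitive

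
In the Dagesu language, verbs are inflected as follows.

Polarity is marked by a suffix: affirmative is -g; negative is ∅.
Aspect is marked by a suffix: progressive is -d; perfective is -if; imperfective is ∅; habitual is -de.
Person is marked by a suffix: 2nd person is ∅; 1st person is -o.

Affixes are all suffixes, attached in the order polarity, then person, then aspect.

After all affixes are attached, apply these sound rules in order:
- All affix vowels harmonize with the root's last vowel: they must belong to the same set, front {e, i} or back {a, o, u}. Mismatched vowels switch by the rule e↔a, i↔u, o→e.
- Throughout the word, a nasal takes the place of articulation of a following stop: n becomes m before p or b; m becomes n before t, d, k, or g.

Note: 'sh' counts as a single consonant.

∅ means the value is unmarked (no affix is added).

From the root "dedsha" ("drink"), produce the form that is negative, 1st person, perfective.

dedshaouf

polarity = negative: zero marking, form stays dedsha.
Attach person 1st person -o → dedshao.
Attach aspect perfective -if → dedshaoif.
Apply vowel harmony: dedshaoif → dedshaouf.
Nasal assimilation: no change.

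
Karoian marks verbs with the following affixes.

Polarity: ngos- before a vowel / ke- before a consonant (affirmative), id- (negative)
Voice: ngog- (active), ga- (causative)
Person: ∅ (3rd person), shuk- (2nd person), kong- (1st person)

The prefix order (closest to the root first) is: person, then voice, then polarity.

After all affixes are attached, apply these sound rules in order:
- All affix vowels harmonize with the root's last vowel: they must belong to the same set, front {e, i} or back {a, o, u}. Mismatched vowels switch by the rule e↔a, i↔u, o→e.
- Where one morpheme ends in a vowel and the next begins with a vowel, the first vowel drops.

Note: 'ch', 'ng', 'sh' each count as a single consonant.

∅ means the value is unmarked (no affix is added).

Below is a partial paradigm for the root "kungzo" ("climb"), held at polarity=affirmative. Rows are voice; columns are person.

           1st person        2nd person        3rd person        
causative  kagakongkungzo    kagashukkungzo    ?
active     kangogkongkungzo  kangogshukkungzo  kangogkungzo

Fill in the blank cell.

kagakungzo

person = 3rd person: zero marking, form stays kungzo.
Attach voice causative ga- → gakungzo.
Attach polarity affirmative ke- (before consonant 'g') → kegakungzo.
Apply vowel harmony: kegakungzo → kagakungzo.
Vowel deletion: no change.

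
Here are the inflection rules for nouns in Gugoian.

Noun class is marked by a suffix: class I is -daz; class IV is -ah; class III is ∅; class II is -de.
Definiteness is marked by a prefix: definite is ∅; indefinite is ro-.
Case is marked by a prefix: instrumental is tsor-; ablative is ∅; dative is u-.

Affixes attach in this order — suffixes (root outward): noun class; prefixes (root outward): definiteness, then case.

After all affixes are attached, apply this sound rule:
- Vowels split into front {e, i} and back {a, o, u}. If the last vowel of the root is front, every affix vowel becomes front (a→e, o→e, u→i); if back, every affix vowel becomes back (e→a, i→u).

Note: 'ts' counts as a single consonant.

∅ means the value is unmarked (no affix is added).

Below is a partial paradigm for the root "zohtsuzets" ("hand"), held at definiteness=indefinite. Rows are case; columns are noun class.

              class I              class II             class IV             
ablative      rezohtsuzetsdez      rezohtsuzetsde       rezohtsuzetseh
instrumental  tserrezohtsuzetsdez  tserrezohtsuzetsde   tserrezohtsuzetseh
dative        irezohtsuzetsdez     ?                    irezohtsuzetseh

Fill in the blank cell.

Attach definiteness indefinite ro- → rozohtsuzets.
Attach noun class class II -de → rozohtsuzetsde.
Attach case dative u- → urozohtsuzetsde.
Apply vowel harmony: urozohtsuzetsde → irezohtsuzetsde.

irezohtsuzetsde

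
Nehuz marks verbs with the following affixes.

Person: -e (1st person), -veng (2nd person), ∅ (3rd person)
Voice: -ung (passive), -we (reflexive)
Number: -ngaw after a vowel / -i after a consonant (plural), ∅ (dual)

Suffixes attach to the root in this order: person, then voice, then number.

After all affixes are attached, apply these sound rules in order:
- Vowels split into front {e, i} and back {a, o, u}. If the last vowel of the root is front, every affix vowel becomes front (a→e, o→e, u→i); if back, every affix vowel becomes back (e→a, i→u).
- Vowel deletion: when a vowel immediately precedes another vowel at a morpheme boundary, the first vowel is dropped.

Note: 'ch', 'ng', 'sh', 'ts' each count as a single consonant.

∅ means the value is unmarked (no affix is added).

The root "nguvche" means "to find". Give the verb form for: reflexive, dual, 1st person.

Attach person 1st person -e → nguvchee.
Attach voice reflexive -we → nguvcheewe.
number = dual: zero marking, form stays nguvcheewe.
Vowel harmony: no change.
Apply vowel deletion: nguvcheewe → nguvchewe.

nguvchewe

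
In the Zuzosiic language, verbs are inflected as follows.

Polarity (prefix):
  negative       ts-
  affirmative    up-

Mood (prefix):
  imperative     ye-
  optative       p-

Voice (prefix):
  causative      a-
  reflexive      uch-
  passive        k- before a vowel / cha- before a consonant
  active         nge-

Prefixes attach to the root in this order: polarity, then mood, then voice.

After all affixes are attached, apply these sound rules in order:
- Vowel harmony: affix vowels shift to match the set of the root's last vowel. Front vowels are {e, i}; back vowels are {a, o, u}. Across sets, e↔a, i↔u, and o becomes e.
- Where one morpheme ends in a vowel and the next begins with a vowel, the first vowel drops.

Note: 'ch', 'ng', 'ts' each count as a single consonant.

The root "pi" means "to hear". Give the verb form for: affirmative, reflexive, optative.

Attach polarity affirmative up- → uppi.
Attach mood optative p- → puppi.
Attach voice reflexive uch- → uchpuppi.
Apply vowel harmony: uchpuppi → ichpippi.
Vowel deletion: no change.

ichpippi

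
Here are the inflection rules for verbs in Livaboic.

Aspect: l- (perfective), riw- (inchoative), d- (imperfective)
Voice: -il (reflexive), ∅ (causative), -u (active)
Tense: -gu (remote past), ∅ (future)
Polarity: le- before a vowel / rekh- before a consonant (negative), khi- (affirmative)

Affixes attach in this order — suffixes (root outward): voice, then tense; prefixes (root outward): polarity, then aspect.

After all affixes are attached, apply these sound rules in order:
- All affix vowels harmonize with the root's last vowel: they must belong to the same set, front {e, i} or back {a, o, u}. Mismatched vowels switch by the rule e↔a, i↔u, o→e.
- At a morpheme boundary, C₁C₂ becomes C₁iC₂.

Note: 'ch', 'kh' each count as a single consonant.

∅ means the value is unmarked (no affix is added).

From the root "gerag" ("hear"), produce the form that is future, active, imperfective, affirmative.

dikhugeragu

Attach polarity affirmative khi- → khigerag.
Attach voice active -u → khigeragu.
tense = future: zero marking, form stays khigeragu.
Attach aspect imperfective d- → dkhigeragu.
Apply vowel harmony: dkhigeragu → dkhugeragu.
Apply epenthesis: dkhugeragu → dikhugeragu.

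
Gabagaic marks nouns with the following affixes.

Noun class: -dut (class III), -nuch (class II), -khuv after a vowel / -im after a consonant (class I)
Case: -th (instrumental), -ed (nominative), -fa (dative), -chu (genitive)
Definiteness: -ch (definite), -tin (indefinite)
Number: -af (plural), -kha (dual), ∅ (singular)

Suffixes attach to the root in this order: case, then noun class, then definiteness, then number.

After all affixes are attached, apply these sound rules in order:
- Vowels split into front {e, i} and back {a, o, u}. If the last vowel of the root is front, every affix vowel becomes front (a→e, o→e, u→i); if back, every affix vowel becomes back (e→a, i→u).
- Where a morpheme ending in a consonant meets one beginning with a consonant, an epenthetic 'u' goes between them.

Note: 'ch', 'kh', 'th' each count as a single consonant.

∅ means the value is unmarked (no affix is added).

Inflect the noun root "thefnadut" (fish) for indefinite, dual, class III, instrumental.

thefnadututhudututunukha

Attach case instrumental -th → thefnadutth.
Attach noun class class III -dut → thefnadutthdut.
Attach definiteness indefinite -tin → thefnadutthduttin.
Attach number dual -kha → thefnadutthduttinkha.
Apply vowel harmony: thefnadutthduttinkha → thefnadutthduttunkha.
Apply epenthesis: thefnadutthduttunkha → thefnadututhudututunukha.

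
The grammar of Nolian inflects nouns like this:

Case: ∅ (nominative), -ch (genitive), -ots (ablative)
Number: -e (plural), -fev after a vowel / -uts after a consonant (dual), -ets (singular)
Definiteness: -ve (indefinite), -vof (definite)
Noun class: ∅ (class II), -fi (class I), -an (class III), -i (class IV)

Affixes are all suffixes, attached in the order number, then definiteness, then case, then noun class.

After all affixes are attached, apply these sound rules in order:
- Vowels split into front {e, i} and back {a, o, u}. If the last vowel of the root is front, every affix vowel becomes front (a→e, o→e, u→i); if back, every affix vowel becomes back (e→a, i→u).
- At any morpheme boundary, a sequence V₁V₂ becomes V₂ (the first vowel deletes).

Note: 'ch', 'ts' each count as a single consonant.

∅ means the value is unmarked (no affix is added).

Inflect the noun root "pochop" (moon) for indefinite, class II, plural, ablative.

pochopavots

Attach number plural -e → pochope.
Attach definiteness indefinite -ve → pochopeve.
Attach case ablative -ots → pochopeveots.
noun class = class II: zero marking, form stays pochopeveots.
Apply vowel harmony: pochopeveots → pochopavaots.
Apply vowel deletion: pochopavaots → pochopavots.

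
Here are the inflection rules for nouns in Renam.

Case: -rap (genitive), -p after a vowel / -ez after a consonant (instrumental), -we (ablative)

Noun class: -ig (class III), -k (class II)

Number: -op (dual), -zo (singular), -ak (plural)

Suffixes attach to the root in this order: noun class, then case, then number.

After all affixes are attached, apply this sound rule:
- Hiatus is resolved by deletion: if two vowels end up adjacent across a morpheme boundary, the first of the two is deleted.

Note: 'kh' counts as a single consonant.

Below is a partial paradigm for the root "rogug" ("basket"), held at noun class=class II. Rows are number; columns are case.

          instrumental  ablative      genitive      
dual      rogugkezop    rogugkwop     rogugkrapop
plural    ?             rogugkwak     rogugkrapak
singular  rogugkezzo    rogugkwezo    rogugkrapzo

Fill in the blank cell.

rogugkezak

Attach noun class class II -k → rogugk.
Attach case instrumental -ez (after consonant 'k') → rogugkez.
Attach number plural -ak → rogugkezak.
Vowel deletion: no change.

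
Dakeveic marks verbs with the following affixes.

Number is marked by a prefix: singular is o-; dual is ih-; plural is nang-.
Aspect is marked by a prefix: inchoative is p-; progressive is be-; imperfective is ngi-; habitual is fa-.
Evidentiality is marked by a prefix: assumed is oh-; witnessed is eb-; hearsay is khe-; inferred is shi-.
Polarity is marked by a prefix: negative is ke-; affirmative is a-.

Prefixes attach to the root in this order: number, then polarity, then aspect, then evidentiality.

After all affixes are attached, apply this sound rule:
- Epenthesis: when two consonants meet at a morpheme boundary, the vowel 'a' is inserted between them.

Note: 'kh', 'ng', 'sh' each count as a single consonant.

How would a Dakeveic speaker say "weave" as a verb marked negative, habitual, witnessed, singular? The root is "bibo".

ebafakeobibo

Attach number singular o- → obibo.
Attach polarity negative ke- → keobibo.
Attach aspect habitual fa- → fakeobibo.
Attach evidentiality witnessed eb- → ebfakeobibo.
Apply epenthesis: ebfakeobibo → ebafakeobibo.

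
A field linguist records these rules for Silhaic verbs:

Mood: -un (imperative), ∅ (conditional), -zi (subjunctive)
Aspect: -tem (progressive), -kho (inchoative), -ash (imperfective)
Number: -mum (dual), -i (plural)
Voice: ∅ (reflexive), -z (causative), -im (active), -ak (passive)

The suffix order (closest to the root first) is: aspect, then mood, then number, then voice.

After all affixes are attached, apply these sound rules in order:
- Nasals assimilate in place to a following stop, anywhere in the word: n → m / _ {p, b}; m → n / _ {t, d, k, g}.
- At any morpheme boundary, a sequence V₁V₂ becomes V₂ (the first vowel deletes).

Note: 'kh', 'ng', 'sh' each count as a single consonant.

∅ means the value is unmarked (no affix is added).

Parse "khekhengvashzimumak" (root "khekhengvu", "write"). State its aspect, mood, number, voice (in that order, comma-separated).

Segment: khekhengvu-ash-zi-mum-ak.
aspect: -ash → imperfective.
mood: -zi → subjunctive.
number: -mum → dual.
voice: -ak → passive.

imperfective, subjunctive, dual, passive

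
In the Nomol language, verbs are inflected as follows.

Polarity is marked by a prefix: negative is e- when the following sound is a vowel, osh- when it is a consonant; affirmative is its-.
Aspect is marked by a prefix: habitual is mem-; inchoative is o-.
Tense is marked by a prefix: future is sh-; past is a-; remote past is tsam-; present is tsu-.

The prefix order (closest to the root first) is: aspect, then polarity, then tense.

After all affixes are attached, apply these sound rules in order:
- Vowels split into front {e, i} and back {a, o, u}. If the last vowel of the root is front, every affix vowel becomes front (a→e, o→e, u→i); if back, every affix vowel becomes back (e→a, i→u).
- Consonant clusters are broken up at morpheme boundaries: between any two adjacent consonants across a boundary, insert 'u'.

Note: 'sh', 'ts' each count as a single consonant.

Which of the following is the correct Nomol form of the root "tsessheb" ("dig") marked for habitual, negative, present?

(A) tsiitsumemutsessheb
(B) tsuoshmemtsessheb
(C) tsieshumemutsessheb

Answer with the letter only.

C

Attach aspect habitual mem- → memtsessheb.
Attach polarity negative osh- (before consonant 'm') → oshmemtsessheb.
Attach tense present tsu- → tsuoshmemtsessheb.
Apply vowel harmony: tsuoshmemtsessheb → tsieshmemtsessheb.
Apply epenthesis: tsieshmemtsessheb → tsieshumemutsessheb.
So the correct form is tsieshumemutsessheb, option (C).
(A) tsiitsumemutsessheb is wrong: it uses affirmative instead of negative for polarity.
(B) tsuoshmemtsessheb is wrong: it fails to apply the sound rule(s).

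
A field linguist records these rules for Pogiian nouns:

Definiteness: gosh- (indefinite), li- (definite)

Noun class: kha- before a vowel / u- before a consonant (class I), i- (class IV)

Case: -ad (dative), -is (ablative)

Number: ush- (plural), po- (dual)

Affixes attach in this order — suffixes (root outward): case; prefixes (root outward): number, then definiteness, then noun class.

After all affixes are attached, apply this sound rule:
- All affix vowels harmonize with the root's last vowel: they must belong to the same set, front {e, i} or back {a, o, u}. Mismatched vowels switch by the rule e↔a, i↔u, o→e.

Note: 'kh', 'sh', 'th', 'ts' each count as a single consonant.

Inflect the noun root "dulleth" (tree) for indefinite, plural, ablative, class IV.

Attach number plural ush- → ushdulleth.
Attach definiteness indefinite gosh- → goshushdulleth.
Attach noun class class IV i- → igoshushdulleth.
Attach case ablative -is → igoshushdullethis.
Apply vowel harmony: igoshushdullethis → igeshishdullethis.

igeshishdullethis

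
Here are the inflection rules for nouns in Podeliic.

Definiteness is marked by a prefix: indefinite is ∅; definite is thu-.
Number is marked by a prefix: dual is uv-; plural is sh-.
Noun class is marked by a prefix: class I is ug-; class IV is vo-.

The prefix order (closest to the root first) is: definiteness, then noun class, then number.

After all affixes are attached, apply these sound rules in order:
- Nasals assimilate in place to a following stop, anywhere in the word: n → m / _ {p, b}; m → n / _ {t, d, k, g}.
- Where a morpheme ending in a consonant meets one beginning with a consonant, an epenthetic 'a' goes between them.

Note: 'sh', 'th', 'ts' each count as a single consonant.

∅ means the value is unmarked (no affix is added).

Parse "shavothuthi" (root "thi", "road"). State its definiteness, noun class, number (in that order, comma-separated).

Segment: sh-vo-thu-thi.
definiteness: thu- → definite.
noun class: vo- → class IV.
number: sh- → plural.

definite, class IV, plural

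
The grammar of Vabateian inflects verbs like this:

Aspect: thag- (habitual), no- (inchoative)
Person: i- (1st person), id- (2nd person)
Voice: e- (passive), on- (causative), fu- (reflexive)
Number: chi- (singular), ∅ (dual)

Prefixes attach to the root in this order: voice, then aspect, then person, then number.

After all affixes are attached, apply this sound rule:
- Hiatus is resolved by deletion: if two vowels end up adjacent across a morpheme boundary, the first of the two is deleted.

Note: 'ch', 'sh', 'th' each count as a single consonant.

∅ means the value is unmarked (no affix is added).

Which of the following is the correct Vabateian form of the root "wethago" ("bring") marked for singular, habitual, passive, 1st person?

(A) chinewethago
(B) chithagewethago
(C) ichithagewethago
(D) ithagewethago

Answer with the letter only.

B

Attach voice passive e- → ewethago.
Attach aspect habitual thag- → thagewethago.
Attach person 1st person i- → ithagewethago.
Attach number singular chi- → chiithagewethago.
Apply vowel deletion: chiithagewethago → chithagewethago.
So the correct form is chithagewethago, option (B).
(D) ithagewethago is wrong: it uses dual instead of singular for number.
(C) ichithagewethago is wrong: it has the affixes in the wrong order.
(A) chinewethago is wrong: it uses inchoative instead of habitual for aspect.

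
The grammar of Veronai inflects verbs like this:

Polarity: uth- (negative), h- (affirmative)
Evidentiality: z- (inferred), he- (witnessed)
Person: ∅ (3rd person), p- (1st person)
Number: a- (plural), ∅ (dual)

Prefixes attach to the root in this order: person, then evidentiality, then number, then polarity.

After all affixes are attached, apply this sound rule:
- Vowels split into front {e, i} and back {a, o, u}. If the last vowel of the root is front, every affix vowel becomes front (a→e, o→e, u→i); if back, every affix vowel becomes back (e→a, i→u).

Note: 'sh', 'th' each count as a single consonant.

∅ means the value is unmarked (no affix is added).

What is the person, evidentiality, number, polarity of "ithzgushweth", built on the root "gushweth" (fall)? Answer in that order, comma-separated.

Segment: uth-z-gushweth.
person: ∅ → 3rd person.
evidentiality: z- → inferred.
number: ∅ → dual.
polarity: uth- → negative.

3rd person, inferred, dual, negative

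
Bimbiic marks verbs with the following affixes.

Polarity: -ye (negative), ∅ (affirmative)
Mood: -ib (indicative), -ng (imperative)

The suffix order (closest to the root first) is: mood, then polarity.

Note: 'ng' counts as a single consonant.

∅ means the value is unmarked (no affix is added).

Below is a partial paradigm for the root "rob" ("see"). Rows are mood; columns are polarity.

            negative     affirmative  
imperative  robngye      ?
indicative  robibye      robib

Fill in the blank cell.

robng

Attach mood imperative -ng → robng.
polarity = affirmative: zero marking, form stays robng.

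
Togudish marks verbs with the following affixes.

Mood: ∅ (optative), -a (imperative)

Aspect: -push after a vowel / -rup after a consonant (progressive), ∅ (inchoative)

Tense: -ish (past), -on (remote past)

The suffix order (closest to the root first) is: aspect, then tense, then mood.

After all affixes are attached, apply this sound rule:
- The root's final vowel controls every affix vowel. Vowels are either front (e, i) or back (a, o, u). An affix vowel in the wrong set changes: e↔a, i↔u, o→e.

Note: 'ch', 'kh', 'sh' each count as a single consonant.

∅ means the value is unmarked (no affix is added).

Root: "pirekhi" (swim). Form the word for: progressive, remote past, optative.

Attach aspect progressive -push (after vowel 'i') → pirekhipush.
Attach tense remote past -on → pirekhipushon.
mood = optative: zero marking, form stays pirekhipushon.
Apply vowel harmony: pirekhipushon → pirekhipishen.

pirekhipishen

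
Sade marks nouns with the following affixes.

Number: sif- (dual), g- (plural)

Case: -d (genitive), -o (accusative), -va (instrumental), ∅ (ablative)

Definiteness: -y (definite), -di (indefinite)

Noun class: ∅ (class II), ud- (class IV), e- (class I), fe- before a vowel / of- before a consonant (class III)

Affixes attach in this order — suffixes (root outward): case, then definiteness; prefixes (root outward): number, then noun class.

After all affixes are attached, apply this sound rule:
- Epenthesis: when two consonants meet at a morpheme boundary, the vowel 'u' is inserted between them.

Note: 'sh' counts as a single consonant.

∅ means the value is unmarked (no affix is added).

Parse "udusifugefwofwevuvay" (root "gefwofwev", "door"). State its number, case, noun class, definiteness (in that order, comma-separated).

dual, instrumental, class IV, definite

Segment: ud-sif-gefwofwev-va-y.
number: sif- → dual.
case: -va → instrumental.
noun class: ud- → class IV.
definiteness: -y → definite.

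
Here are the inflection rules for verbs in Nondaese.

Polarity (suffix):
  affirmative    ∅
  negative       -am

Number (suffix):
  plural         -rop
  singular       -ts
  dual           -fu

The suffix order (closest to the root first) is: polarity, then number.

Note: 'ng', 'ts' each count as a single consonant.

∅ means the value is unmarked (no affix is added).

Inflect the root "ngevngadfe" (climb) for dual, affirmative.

polarity = affirmative: zero marking, form stays ngevngadfe.
Attach number dual -fu → ngevngadfefu.

ngevngadfefu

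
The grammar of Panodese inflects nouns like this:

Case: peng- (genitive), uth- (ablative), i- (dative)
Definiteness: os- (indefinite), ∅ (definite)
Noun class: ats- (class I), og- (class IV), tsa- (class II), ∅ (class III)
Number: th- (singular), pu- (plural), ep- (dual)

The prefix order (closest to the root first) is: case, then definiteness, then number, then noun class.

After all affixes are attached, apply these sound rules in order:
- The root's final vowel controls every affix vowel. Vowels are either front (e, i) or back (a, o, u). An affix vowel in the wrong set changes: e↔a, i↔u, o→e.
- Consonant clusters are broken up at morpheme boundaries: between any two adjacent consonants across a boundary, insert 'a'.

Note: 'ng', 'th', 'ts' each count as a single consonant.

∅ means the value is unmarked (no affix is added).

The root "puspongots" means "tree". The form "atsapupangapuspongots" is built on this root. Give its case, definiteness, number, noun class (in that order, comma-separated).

genitive, definite, plural, class I

Segment: ats-pu-peng-puspongots.
case: peng- → genitive.
definiteness: ∅ → definite.
number: pu- → plural.
noun class: ats- → class I.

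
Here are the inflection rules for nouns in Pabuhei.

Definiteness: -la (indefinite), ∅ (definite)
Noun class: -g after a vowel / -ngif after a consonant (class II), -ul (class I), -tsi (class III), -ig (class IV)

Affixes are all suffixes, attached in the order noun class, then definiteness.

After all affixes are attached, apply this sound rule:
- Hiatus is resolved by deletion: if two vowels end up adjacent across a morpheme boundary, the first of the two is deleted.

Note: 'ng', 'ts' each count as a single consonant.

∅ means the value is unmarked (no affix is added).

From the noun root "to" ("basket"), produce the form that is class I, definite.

Attach noun class class I -ul → toul.
definiteness = definite: zero marking, form stays toul.
Apply vowel deletion: toul → tul.

tul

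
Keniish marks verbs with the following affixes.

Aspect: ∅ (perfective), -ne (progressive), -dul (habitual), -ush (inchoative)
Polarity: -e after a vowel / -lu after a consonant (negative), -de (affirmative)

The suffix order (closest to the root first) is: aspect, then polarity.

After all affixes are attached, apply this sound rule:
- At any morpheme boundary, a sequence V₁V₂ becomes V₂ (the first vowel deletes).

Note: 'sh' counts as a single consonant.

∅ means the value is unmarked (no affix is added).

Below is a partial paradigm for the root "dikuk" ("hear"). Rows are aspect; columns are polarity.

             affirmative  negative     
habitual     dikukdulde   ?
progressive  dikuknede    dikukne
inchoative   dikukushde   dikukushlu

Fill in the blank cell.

dikukdullu

Attach aspect habitual -dul → dikukdul.
Attach polarity negative -lu (after consonant 'l') → dikukdullu.
Vowel deletion: no change.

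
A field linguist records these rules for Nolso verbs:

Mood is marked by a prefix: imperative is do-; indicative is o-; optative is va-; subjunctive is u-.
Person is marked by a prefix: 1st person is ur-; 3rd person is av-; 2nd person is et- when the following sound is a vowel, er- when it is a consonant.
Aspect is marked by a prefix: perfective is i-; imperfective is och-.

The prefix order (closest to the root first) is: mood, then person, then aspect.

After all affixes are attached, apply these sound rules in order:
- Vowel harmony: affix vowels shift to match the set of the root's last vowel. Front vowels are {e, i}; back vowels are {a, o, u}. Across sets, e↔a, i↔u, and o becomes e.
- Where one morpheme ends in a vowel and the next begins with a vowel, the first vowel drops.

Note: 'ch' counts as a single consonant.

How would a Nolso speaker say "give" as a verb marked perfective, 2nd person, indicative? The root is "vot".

Attach mood indicative o- → ovot.
Attach person 2nd person et- (before vowel 'o') → etovot.
Attach aspect perfective i- → ietovot.
Apply vowel harmony: ietovot → uatovot.
Apply vowel deletion: uatovot → atovot.

atovot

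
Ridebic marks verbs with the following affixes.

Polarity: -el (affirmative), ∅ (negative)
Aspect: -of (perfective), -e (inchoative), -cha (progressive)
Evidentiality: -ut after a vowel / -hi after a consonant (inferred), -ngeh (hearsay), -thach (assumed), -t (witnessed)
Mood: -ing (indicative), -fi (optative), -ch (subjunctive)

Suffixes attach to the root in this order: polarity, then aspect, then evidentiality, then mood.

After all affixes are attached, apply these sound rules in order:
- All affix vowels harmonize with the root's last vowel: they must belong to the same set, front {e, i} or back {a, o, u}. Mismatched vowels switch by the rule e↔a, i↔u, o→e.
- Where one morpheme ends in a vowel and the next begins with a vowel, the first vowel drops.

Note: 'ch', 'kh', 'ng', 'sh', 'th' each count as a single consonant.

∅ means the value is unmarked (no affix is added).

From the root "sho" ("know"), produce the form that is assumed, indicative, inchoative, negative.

polarity = negative: zero marking, form stays sho.
Attach aspect inchoative -e → shoe.
Attach evidentiality assumed -thach → shoethach.
Attach mood indicative -ing → shoethaching.
Apply vowel harmony: shoethaching → shoathachung.
Apply vowel deletion: shoathachung → shathachung.

shathachung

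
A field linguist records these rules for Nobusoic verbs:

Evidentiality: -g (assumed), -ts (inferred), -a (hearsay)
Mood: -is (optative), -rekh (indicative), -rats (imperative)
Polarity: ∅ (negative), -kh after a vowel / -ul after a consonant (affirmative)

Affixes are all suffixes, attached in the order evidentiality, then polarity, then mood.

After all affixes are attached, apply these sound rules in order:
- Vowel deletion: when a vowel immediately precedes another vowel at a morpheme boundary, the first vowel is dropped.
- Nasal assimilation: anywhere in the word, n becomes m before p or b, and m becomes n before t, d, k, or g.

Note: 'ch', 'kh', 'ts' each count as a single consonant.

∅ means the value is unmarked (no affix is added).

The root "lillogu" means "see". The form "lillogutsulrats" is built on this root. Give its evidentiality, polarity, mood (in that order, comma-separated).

Segment: lillogu-ts-ul-rats.
evidentiality: -ts → inferred.
polarity: -kh/ul → affirmative.
mood: -rats → imperative.

inferred, affirmative, imperative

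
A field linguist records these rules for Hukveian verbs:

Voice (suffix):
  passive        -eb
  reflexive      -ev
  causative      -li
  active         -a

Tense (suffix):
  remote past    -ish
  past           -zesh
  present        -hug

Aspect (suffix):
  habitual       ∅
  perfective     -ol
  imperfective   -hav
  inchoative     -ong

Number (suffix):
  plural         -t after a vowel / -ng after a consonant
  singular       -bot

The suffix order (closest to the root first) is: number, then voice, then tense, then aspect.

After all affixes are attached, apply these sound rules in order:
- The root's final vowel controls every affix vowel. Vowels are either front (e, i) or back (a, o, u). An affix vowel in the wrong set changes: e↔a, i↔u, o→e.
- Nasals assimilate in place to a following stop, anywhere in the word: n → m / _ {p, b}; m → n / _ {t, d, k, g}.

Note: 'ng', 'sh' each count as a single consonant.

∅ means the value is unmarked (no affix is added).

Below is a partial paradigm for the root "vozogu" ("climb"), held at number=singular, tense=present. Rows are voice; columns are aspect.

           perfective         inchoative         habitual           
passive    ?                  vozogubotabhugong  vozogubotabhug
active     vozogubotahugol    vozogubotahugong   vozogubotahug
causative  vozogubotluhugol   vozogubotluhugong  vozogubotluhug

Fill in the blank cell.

Attach number singular -bot → vozogubot.
Attach voice passive -eb → vozoguboteb.
Attach tense present -hug → vozogubotebhug.
Attach aspect perfective -ol → vozogubotebhugol.
Apply vowel harmony: vozogubotebhugol → vozogubotabhugol.
Nasal assimilation: no change.

vozogubotabhugol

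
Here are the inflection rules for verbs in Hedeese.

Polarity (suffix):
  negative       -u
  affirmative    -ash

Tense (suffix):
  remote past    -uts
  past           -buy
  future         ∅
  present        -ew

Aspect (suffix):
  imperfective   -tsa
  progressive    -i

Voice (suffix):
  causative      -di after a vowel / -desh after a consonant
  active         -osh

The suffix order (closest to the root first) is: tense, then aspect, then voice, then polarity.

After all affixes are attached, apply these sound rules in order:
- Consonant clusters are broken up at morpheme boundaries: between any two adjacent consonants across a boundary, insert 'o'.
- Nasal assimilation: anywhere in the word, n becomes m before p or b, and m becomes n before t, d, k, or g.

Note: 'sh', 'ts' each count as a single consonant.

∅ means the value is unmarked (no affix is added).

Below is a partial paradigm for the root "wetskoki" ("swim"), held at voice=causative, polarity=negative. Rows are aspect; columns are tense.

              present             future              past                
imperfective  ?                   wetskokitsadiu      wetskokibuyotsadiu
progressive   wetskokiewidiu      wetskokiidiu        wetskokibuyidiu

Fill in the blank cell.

wetskokiewotsadiu

Attach tense present -ew → wetskokiew.
Attach aspect imperfective -tsa → wetskokiewtsa.
Attach voice causative -di (after vowel 'a') → wetskokiewtsadi.
Attach polarity negative -u → wetskokiewtsadiu.
Apply epenthesis: wetskokiewtsadiu → wetskokiewotsadiu.
Nasal assimilation: no change.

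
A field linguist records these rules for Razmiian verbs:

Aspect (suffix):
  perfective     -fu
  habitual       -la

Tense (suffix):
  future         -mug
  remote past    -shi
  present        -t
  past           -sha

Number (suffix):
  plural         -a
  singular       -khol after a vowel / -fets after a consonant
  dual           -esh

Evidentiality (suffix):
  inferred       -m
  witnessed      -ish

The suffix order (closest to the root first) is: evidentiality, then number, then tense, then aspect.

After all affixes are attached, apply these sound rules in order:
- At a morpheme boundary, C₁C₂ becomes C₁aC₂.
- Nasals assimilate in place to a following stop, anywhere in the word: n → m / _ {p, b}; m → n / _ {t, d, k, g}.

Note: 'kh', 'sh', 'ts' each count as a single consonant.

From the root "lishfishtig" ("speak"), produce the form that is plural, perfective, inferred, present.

lishfishtigamatafu

Attach evidentiality inferred -m → lishfishtigm.
Attach number plural -a → lishfishtigma.
Attach tense present -t → lishfishtigmat.
Attach aspect perfective -fu → lishfishtigmatfu.
Apply epenthesis: lishfishtigmatfu → lishfishtigamatafu.
Nasal assimilation: no change.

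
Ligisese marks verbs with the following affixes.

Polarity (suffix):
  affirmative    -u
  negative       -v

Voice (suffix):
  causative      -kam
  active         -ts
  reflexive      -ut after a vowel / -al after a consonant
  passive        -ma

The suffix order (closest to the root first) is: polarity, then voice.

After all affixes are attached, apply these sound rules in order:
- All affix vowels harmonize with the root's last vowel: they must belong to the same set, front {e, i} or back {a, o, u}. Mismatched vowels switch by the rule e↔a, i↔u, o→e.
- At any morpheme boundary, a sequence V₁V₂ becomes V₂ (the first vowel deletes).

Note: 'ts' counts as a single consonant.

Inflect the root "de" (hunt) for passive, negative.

Attach polarity negative -v → dev.
Attach voice passive -ma → devma.
Apply vowel harmony: devma → devme.
Vowel deletion: no change.

devme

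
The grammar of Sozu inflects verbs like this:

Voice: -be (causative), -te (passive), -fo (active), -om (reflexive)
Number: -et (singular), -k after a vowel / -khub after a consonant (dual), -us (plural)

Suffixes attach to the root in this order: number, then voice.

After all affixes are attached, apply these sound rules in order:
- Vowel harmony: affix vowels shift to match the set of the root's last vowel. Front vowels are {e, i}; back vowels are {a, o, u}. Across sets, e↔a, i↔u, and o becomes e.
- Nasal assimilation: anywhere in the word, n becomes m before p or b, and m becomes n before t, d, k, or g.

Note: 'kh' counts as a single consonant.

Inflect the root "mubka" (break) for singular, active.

mubkaatfo

Attach number singular -et → mubkaet.
Attach voice active -fo → mubkaetfo.
Apply vowel harmony: mubkaetfo → mubkaatfo.
Nasal assimilation: no change.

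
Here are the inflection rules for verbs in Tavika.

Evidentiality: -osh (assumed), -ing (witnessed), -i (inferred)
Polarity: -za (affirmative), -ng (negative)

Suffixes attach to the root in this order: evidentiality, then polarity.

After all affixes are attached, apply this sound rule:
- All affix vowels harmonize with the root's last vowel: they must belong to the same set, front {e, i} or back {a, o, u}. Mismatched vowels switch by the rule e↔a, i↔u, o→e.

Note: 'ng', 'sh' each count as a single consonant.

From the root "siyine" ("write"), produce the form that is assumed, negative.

siyineeshng

Attach evidentiality assumed -osh → siyineosh.
Attach polarity negative -ng → siyineoshng.
Apply vowel harmony: siyineoshng → siyineeshng.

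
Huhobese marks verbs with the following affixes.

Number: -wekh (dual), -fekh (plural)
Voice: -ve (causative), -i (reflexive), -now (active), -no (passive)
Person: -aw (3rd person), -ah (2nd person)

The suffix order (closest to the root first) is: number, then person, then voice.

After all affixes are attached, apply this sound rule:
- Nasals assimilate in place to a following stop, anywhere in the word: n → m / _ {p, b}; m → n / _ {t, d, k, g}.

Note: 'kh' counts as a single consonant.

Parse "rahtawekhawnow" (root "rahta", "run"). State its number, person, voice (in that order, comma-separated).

dual, 3rd person, active

Segment: rahta-wekh-aw-now.
number: -wekh → dual.
person: -aw → 3rd person.
voice: -now → active.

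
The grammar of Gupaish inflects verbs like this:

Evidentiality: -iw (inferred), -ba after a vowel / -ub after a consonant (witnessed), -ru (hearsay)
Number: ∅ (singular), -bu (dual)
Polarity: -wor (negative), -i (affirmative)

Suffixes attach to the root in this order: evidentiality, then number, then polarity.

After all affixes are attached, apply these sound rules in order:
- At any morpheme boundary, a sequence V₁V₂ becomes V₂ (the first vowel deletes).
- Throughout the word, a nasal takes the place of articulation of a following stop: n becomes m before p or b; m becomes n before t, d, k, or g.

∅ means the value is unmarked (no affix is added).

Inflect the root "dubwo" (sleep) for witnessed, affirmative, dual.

Attach evidentiality witnessed -ba (after vowel 'o') → dubwoba.
Attach number dual -bu → dubwobabu.
Attach polarity affirmative -i → dubwobabui.
Apply vowel deletion: dubwobabui → dubwobabi.
Nasal assimilation: no change.

dubwobabi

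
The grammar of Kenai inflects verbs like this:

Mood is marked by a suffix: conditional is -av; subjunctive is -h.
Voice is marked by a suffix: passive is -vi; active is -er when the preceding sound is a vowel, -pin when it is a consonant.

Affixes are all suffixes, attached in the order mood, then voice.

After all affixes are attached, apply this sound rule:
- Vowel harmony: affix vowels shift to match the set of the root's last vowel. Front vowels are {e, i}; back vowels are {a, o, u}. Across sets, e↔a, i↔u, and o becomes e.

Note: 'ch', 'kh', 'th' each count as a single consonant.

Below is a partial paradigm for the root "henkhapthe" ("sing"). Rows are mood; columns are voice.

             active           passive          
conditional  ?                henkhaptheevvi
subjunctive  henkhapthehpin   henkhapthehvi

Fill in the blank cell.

Attach mood conditional -av → henkhaptheav.
Attach voice active -pin (after consonant 'v') → henkhaptheavpin.
Apply vowel harmony: henkhaptheavpin → henkhaptheevpin.

henkhaptheevpin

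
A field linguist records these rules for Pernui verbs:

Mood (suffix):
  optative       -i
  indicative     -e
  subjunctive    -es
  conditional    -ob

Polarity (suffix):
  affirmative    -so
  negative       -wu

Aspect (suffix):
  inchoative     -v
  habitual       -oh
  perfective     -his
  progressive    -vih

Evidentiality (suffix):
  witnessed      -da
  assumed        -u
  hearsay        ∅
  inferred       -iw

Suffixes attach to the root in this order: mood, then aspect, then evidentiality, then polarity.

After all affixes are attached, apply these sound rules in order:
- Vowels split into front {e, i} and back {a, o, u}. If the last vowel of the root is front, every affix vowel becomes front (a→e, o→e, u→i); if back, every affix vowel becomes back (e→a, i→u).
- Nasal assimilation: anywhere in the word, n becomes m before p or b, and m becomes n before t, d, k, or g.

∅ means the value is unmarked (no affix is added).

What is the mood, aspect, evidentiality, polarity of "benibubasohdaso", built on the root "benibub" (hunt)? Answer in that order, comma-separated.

subjunctive, habitual, witnessed, affirmative

Segment: benibub-es-oh-da-so.
mood: -es → subjunctive.
aspect: -oh → habitual.
evidentiality: -da → witnessed.
polarity: -so → affirmative.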